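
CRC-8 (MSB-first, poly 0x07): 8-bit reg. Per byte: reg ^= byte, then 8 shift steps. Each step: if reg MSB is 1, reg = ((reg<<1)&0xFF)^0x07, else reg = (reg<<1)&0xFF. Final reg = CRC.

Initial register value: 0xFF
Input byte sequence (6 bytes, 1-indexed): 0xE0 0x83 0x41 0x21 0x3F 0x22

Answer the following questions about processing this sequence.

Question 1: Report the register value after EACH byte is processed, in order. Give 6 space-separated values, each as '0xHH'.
0x5D 0x14 0xAC 0xAA 0xE2 0x4E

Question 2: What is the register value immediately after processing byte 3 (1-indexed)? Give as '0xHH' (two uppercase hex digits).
Answer: 0xAC

Derivation:
After byte 1 (0xE0): reg=0x5D
After byte 2 (0x83): reg=0x14
After byte 3 (0x41): reg=0xAC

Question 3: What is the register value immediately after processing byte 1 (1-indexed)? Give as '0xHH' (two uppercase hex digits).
After byte 1 (0xE0): reg=0x5D

Answer: 0x5D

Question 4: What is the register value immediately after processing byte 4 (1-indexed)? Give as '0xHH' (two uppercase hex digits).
Answer: 0xAA

Derivation:
After byte 1 (0xE0): reg=0x5D
After byte 2 (0x83): reg=0x14
After byte 3 (0x41): reg=0xAC
After byte 4 (0x21): reg=0xAA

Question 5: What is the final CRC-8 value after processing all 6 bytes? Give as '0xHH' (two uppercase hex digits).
Answer: 0x4E

Derivation:
After byte 1 (0xE0): reg=0x5D
After byte 2 (0x83): reg=0x14
After byte 3 (0x41): reg=0xAC
After byte 4 (0x21): reg=0xAA
After byte 5 (0x3F): reg=0xE2
After byte 6 (0x22): reg=0x4E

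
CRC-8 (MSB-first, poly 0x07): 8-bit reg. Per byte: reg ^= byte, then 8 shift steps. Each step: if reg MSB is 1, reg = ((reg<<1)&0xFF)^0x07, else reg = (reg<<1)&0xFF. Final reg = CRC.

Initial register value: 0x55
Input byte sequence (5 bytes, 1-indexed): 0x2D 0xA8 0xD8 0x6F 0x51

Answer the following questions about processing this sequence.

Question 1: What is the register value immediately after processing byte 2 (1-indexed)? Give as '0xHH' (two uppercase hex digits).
After byte 1 (0x2D): reg=0x6F
After byte 2 (0xA8): reg=0x5B

Answer: 0x5B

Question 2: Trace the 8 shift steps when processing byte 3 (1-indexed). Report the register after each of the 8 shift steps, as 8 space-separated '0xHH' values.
After byte 1 (0x2D): reg=0x6F
After byte 2 (0xA8): reg=0x5B
Register before byte 3: 0x5B
After XOR with byte 0xD8: 0x83

Answer: 0x01 0x02 0x04 0x08 0x10 0x20 0x40 0x80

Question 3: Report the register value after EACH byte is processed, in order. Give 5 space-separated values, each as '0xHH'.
0x6F 0x5B 0x80 0x83 0x30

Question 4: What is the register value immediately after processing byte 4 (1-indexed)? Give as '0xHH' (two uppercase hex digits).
Answer: 0x83

Derivation:
After byte 1 (0x2D): reg=0x6F
After byte 2 (0xA8): reg=0x5B
After byte 3 (0xD8): reg=0x80
After byte 4 (0x6F): reg=0x83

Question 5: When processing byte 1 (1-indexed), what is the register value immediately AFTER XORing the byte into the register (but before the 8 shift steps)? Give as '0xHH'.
Answer: 0x78

Derivation:
Register before byte 1: 0x55
Byte 1: 0x2D
0x55 XOR 0x2D = 0x78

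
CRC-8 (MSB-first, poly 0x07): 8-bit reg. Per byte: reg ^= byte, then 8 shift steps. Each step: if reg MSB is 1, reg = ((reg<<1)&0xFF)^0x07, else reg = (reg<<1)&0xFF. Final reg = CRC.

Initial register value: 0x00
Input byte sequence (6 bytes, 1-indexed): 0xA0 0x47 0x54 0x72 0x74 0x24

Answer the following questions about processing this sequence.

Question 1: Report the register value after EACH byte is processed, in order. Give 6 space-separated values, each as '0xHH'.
0x69 0xCA 0xD3 0x6E 0x46 0x29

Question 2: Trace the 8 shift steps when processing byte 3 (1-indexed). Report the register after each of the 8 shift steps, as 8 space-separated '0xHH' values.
After byte 1 (0xA0): reg=0x69
After byte 2 (0x47): reg=0xCA
Register before byte 3: 0xCA
After XOR with byte 0x54: 0x9E

Answer: 0x3B 0x76 0xEC 0xDF 0xB9 0x75 0xEA 0xD3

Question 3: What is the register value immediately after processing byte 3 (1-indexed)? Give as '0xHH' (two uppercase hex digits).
Answer: 0xD3

Derivation:
After byte 1 (0xA0): reg=0x69
After byte 2 (0x47): reg=0xCA
After byte 3 (0x54): reg=0xD3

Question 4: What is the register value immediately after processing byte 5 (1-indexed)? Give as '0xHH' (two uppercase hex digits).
Answer: 0x46

Derivation:
After byte 1 (0xA0): reg=0x69
After byte 2 (0x47): reg=0xCA
After byte 3 (0x54): reg=0xD3
After byte 4 (0x72): reg=0x6E
After byte 5 (0x74): reg=0x46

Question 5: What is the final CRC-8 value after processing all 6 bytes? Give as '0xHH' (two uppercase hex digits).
After byte 1 (0xA0): reg=0x69
After byte 2 (0x47): reg=0xCA
After byte 3 (0x54): reg=0xD3
After byte 4 (0x72): reg=0x6E
After byte 5 (0x74): reg=0x46
After byte 6 (0x24): reg=0x29

Answer: 0x29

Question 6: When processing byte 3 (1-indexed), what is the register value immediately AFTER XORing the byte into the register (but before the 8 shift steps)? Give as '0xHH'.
Answer: 0x9E

Derivation:
Register before byte 3: 0xCA
Byte 3: 0x54
0xCA XOR 0x54 = 0x9E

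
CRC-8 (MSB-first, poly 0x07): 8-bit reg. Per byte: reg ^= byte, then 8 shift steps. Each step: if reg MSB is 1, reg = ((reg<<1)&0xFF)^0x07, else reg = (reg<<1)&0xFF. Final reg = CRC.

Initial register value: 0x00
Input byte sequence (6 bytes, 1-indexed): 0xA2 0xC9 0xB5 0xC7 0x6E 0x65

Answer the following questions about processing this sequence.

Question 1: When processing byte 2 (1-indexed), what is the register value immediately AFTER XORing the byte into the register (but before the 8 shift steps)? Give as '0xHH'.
Answer: 0xAE

Derivation:
Register before byte 2: 0x67
Byte 2: 0xC9
0x67 XOR 0xC9 = 0xAE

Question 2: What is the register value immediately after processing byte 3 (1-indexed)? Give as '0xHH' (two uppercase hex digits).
Answer: 0xCC

Derivation:
After byte 1 (0xA2): reg=0x67
After byte 2 (0xC9): reg=0x43
After byte 3 (0xB5): reg=0xCC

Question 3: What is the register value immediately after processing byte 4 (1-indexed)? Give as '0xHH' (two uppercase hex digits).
After byte 1 (0xA2): reg=0x67
After byte 2 (0xC9): reg=0x43
After byte 3 (0xB5): reg=0xCC
After byte 4 (0xC7): reg=0x31

Answer: 0x31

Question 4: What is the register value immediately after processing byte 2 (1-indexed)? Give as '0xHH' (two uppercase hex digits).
Answer: 0x43

Derivation:
After byte 1 (0xA2): reg=0x67
After byte 2 (0xC9): reg=0x43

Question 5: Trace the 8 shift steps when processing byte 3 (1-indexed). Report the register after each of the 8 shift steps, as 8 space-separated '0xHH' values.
After byte 1 (0xA2): reg=0x67
After byte 2 (0xC9): reg=0x43
Register before byte 3: 0x43
After XOR with byte 0xB5: 0xF6

Answer: 0xEB 0xD1 0xA5 0x4D 0x9A 0x33 0x66 0xCC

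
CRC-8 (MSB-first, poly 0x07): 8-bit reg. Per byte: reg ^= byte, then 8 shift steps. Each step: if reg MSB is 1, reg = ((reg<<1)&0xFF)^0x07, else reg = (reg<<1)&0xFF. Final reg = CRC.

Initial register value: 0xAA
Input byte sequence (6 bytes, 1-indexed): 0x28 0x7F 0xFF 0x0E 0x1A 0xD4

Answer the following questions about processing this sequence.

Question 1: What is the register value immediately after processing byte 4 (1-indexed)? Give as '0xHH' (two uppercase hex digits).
After byte 1 (0x28): reg=0x87
After byte 2 (0x7F): reg=0xE6
After byte 3 (0xFF): reg=0x4F
After byte 4 (0x0E): reg=0xC0

Answer: 0xC0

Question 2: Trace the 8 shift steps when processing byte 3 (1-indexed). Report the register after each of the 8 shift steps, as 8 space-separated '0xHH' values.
Answer: 0x32 0x64 0xC8 0x97 0x29 0x52 0xA4 0x4F

Derivation:
After byte 1 (0x28): reg=0x87
After byte 2 (0x7F): reg=0xE6
Register before byte 3: 0xE6
After XOR with byte 0xFF: 0x19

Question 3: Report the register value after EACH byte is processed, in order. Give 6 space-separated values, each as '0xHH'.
0x87 0xE6 0x4F 0xC0 0x08 0x1A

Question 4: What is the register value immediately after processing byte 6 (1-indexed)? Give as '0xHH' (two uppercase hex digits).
Answer: 0x1A

Derivation:
After byte 1 (0x28): reg=0x87
After byte 2 (0x7F): reg=0xE6
After byte 3 (0xFF): reg=0x4F
After byte 4 (0x0E): reg=0xC0
After byte 5 (0x1A): reg=0x08
After byte 6 (0xD4): reg=0x1A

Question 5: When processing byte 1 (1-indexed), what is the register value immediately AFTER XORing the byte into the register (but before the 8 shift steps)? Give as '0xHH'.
Register before byte 1: 0xAA
Byte 1: 0x28
0xAA XOR 0x28 = 0x82

Answer: 0x82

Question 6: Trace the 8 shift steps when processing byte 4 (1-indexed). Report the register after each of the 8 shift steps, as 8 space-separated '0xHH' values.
After byte 1 (0x28): reg=0x87
After byte 2 (0x7F): reg=0xE6
After byte 3 (0xFF): reg=0x4F
Register before byte 4: 0x4F
After XOR with byte 0x0E: 0x41

Answer: 0x82 0x03 0x06 0x0C 0x18 0x30 0x60 0xC0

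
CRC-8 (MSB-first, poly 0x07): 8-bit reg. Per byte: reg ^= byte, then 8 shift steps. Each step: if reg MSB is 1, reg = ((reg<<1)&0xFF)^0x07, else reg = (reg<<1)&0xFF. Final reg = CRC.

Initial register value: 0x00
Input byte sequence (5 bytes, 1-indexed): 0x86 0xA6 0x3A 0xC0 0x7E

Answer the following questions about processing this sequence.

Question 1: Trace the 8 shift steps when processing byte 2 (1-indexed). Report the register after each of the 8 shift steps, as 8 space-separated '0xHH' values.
Answer: 0x7A 0xF4 0xEF 0xD9 0xB5 0x6D 0xDA 0xB3

Derivation:
After byte 1 (0x86): reg=0x9B
Register before byte 2: 0x9B
After XOR with byte 0xA6: 0x3D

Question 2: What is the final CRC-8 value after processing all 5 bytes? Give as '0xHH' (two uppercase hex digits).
Answer: 0xA1

Derivation:
After byte 1 (0x86): reg=0x9B
After byte 2 (0xA6): reg=0xB3
After byte 3 (0x3A): reg=0xB6
After byte 4 (0xC0): reg=0x45
After byte 5 (0x7E): reg=0xA1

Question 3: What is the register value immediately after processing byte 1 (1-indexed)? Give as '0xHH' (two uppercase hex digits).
Answer: 0x9B

Derivation:
After byte 1 (0x86): reg=0x9B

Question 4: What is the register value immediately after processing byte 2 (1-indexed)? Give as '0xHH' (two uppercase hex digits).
After byte 1 (0x86): reg=0x9B
After byte 2 (0xA6): reg=0xB3

Answer: 0xB3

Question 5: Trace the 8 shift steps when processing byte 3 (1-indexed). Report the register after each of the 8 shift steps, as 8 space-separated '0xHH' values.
After byte 1 (0x86): reg=0x9B
After byte 2 (0xA6): reg=0xB3
Register before byte 3: 0xB3
After XOR with byte 0x3A: 0x89

Answer: 0x15 0x2A 0x54 0xA8 0x57 0xAE 0x5B 0xB6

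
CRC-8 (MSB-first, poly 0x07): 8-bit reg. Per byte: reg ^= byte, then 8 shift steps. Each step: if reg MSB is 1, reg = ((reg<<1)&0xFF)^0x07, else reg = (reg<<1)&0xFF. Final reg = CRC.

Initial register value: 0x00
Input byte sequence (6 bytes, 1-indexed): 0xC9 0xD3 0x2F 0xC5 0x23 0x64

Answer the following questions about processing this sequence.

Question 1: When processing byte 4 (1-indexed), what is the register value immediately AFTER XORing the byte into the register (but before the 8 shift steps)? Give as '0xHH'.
Answer: 0x3A

Derivation:
Register before byte 4: 0xFF
Byte 4: 0xC5
0xFF XOR 0xC5 = 0x3A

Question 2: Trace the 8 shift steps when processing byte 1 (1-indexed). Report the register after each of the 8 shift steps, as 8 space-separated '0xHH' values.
Register before byte 1: 0x00
After XOR with byte 0xC9: 0xC9

Answer: 0x95 0x2D 0x5A 0xB4 0x6F 0xDE 0xBB 0x71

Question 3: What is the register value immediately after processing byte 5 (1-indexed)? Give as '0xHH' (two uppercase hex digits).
Answer: 0x92

Derivation:
After byte 1 (0xC9): reg=0x71
After byte 2 (0xD3): reg=0x67
After byte 3 (0x2F): reg=0xFF
After byte 4 (0xC5): reg=0xA6
After byte 5 (0x23): reg=0x92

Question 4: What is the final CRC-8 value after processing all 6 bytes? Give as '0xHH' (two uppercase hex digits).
After byte 1 (0xC9): reg=0x71
After byte 2 (0xD3): reg=0x67
After byte 3 (0x2F): reg=0xFF
After byte 4 (0xC5): reg=0xA6
After byte 5 (0x23): reg=0x92
After byte 6 (0x64): reg=0xCC

Answer: 0xCC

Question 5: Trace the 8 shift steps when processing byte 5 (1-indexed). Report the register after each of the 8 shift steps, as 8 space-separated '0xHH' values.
After byte 1 (0xC9): reg=0x71
After byte 2 (0xD3): reg=0x67
After byte 3 (0x2F): reg=0xFF
After byte 4 (0xC5): reg=0xA6
Register before byte 5: 0xA6
After XOR with byte 0x23: 0x85

Answer: 0x0D 0x1A 0x34 0x68 0xD0 0xA7 0x49 0x92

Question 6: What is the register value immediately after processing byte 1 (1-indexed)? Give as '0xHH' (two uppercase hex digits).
Answer: 0x71

Derivation:
After byte 1 (0xC9): reg=0x71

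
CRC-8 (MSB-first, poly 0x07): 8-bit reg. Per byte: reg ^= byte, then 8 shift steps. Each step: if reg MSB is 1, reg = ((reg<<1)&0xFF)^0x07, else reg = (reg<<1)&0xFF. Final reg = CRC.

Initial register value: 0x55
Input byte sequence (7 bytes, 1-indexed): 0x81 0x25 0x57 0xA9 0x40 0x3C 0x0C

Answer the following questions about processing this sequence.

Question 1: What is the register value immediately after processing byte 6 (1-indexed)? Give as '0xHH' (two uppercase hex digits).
Answer: 0x2A

Derivation:
After byte 1 (0x81): reg=0x22
After byte 2 (0x25): reg=0x15
After byte 3 (0x57): reg=0xC9
After byte 4 (0xA9): reg=0x27
After byte 5 (0x40): reg=0x32
After byte 6 (0x3C): reg=0x2A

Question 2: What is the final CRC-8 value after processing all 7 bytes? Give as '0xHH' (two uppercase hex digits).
After byte 1 (0x81): reg=0x22
After byte 2 (0x25): reg=0x15
After byte 3 (0x57): reg=0xC9
After byte 4 (0xA9): reg=0x27
After byte 5 (0x40): reg=0x32
After byte 6 (0x3C): reg=0x2A
After byte 7 (0x0C): reg=0xF2

Answer: 0xF2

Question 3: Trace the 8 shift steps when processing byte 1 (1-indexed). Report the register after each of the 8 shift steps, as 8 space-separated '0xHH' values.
Register before byte 1: 0x55
After XOR with byte 0x81: 0xD4

Answer: 0xAF 0x59 0xB2 0x63 0xC6 0x8B 0x11 0x22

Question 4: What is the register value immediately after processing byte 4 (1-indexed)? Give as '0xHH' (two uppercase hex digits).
After byte 1 (0x81): reg=0x22
After byte 2 (0x25): reg=0x15
After byte 3 (0x57): reg=0xC9
After byte 4 (0xA9): reg=0x27

Answer: 0x27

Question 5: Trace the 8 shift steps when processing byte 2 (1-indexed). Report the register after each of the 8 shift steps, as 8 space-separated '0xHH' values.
Answer: 0x0E 0x1C 0x38 0x70 0xE0 0xC7 0x89 0x15

Derivation:
After byte 1 (0x81): reg=0x22
Register before byte 2: 0x22
After XOR with byte 0x25: 0x07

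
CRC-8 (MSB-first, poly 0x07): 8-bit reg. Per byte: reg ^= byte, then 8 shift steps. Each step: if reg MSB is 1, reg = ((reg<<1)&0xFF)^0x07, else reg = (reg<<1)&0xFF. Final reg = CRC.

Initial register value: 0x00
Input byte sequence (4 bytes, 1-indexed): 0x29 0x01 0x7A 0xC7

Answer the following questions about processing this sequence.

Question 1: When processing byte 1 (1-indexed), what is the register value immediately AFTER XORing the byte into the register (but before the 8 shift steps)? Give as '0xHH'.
Answer: 0x29

Derivation:
Register before byte 1: 0x00
Byte 1: 0x29
0x00 XOR 0x29 = 0x29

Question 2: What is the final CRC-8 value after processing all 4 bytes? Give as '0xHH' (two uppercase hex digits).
After byte 1 (0x29): reg=0xDF
After byte 2 (0x01): reg=0x14
After byte 3 (0x7A): reg=0x0D
After byte 4 (0xC7): reg=0x78

Answer: 0x78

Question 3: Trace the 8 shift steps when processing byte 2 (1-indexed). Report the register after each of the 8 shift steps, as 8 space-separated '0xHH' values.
Answer: 0xBB 0x71 0xE2 0xC3 0x81 0x05 0x0A 0x14

Derivation:
After byte 1 (0x29): reg=0xDF
Register before byte 2: 0xDF
After XOR with byte 0x01: 0xDE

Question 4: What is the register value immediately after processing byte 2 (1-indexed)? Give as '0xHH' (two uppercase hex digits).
Answer: 0x14

Derivation:
After byte 1 (0x29): reg=0xDF
After byte 2 (0x01): reg=0x14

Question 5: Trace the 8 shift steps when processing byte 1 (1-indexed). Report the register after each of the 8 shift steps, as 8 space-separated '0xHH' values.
Answer: 0x52 0xA4 0x4F 0x9E 0x3B 0x76 0xEC 0xDF

Derivation:
Register before byte 1: 0x00
After XOR with byte 0x29: 0x29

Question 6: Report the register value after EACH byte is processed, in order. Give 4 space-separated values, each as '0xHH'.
0xDF 0x14 0x0D 0x78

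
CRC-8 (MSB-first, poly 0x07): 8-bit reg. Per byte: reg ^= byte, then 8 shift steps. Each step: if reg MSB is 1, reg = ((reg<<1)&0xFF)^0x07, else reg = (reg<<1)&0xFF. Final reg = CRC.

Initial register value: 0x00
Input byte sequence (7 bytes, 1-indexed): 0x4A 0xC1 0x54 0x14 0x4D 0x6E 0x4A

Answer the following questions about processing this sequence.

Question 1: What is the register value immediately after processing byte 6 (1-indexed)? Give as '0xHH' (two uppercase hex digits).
Answer: 0x44

Derivation:
After byte 1 (0x4A): reg=0xF1
After byte 2 (0xC1): reg=0x90
After byte 3 (0x54): reg=0x52
After byte 4 (0x14): reg=0xD5
After byte 5 (0x4D): reg=0xC1
After byte 6 (0x6E): reg=0x44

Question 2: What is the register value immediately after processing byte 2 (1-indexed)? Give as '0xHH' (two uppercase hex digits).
After byte 1 (0x4A): reg=0xF1
After byte 2 (0xC1): reg=0x90

Answer: 0x90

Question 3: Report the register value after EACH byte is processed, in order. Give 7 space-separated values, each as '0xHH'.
0xF1 0x90 0x52 0xD5 0xC1 0x44 0x2A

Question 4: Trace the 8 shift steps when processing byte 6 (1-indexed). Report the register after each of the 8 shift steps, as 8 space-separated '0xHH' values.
After byte 1 (0x4A): reg=0xF1
After byte 2 (0xC1): reg=0x90
After byte 3 (0x54): reg=0x52
After byte 4 (0x14): reg=0xD5
After byte 5 (0x4D): reg=0xC1
Register before byte 6: 0xC1
After XOR with byte 0x6E: 0xAF

Answer: 0x59 0xB2 0x63 0xC6 0x8B 0x11 0x22 0x44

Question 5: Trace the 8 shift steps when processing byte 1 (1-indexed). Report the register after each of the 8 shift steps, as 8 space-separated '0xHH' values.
Register before byte 1: 0x00
After XOR with byte 0x4A: 0x4A

Answer: 0x94 0x2F 0x5E 0xBC 0x7F 0xFE 0xFB 0xF1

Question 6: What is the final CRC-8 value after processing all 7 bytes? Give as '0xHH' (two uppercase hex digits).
Answer: 0x2A

Derivation:
After byte 1 (0x4A): reg=0xF1
After byte 2 (0xC1): reg=0x90
After byte 3 (0x54): reg=0x52
After byte 4 (0x14): reg=0xD5
After byte 5 (0x4D): reg=0xC1
After byte 6 (0x6E): reg=0x44
After byte 7 (0x4A): reg=0x2A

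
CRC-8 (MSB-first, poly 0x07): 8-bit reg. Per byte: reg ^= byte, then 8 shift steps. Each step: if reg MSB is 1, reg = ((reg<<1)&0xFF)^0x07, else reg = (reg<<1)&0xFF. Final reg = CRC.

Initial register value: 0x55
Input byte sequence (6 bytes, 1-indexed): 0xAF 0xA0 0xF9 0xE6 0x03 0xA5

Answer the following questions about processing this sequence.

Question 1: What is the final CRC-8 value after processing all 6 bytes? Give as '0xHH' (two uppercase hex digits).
Answer: 0x8A

Derivation:
After byte 1 (0xAF): reg=0xE8
After byte 2 (0xA0): reg=0xFF
After byte 3 (0xF9): reg=0x12
After byte 4 (0xE6): reg=0xC2
After byte 5 (0x03): reg=0x49
After byte 6 (0xA5): reg=0x8A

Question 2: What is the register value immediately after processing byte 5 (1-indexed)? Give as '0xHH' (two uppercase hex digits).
After byte 1 (0xAF): reg=0xE8
After byte 2 (0xA0): reg=0xFF
After byte 3 (0xF9): reg=0x12
After byte 4 (0xE6): reg=0xC2
After byte 5 (0x03): reg=0x49

Answer: 0x49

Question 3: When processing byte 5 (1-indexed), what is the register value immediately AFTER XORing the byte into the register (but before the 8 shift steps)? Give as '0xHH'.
Register before byte 5: 0xC2
Byte 5: 0x03
0xC2 XOR 0x03 = 0xC1

Answer: 0xC1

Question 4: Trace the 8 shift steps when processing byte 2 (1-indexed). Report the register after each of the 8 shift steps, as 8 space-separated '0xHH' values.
Answer: 0x90 0x27 0x4E 0x9C 0x3F 0x7E 0xFC 0xFF

Derivation:
After byte 1 (0xAF): reg=0xE8
Register before byte 2: 0xE8
After XOR with byte 0xA0: 0x48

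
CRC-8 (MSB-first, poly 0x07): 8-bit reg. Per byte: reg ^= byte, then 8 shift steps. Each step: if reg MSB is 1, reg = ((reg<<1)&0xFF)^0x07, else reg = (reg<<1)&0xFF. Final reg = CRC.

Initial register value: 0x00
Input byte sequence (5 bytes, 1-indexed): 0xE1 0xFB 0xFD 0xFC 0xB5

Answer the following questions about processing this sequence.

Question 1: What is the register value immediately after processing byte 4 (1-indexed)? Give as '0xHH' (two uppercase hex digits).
Answer: 0xF5

Derivation:
After byte 1 (0xE1): reg=0xA9
After byte 2 (0xFB): reg=0xB9
After byte 3 (0xFD): reg=0xDB
After byte 4 (0xFC): reg=0xF5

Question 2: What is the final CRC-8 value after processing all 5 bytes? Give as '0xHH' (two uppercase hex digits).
Answer: 0xC7

Derivation:
After byte 1 (0xE1): reg=0xA9
After byte 2 (0xFB): reg=0xB9
After byte 3 (0xFD): reg=0xDB
After byte 4 (0xFC): reg=0xF5
After byte 5 (0xB5): reg=0xC7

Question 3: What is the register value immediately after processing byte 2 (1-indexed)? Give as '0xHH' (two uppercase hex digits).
Answer: 0xB9

Derivation:
After byte 1 (0xE1): reg=0xA9
After byte 2 (0xFB): reg=0xB9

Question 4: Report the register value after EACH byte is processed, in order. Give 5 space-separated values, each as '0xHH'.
0xA9 0xB9 0xDB 0xF5 0xC7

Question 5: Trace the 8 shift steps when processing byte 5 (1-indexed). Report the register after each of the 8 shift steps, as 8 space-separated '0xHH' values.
Answer: 0x80 0x07 0x0E 0x1C 0x38 0x70 0xE0 0xC7

Derivation:
After byte 1 (0xE1): reg=0xA9
After byte 2 (0xFB): reg=0xB9
After byte 3 (0xFD): reg=0xDB
After byte 4 (0xFC): reg=0xF5
Register before byte 5: 0xF5
After XOR with byte 0xB5: 0x40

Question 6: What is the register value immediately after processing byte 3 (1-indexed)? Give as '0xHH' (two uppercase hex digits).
After byte 1 (0xE1): reg=0xA9
After byte 2 (0xFB): reg=0xB9
After byte 3 (0xFD): reg=0xDB

Answer: 0xDB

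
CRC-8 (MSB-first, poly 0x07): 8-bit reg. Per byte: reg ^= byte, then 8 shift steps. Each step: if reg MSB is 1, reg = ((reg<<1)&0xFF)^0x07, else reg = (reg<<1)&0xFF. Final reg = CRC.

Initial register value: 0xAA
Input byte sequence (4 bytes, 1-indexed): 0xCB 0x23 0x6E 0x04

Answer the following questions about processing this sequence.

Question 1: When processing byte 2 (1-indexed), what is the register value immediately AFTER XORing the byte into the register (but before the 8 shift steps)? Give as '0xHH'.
Register before byte 2: 0x20
Byte 2: 0x23
0x20 XOR 0x23 = 0x03

Answer: 0x03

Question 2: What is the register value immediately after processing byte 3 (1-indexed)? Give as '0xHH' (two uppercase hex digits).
After byte 1 (0xCB): reg=0x20
After byte 2 (0x23): reg=0x09
After byte 3 (0x6E): reg=0x32

Answer: 0x32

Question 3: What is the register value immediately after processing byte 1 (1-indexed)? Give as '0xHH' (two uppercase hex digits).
Answer: 0x20

Derivation:
After byte 1 (0xCB): reg=0x20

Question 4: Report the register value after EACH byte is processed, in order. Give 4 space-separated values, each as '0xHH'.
0x20 0x09 0x32 0x82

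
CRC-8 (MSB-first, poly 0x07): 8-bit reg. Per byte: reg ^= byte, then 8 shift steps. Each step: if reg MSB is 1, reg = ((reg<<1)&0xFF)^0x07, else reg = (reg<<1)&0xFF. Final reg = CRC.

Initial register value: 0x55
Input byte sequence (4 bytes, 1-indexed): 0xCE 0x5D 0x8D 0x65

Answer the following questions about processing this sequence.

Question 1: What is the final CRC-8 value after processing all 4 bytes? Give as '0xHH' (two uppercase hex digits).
Answer: 0x0A

Derivation:
After byte 1 (0xCE): reg=0xC8
After byte 2 (0x5D): reg=0xE2
After byte 3 (0x8D): reg=0x0A
After byte 4 (0x65): reg=0x0A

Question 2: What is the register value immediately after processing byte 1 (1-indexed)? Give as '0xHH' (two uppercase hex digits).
After byte 1 (0xCE): reg=0xC8

Answer: 0xC8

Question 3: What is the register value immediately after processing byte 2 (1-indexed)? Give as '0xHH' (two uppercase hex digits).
Answer: 0xE2

Derivation:
After byte 1 (0xCE): reg=0xC8
After byte 2 (0x5D): reg=0xE2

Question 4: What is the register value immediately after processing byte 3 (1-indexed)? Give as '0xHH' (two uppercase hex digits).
Answer: 0x0A

Derivation:
After byte 1 (0xCE): reg=0xC8
After byte 2 (0x5D): reg=0xE2
After byte 3 (0x8D): reg=0x0A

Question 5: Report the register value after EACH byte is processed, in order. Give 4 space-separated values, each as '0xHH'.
0xC8 0xE2 0x0A 0x0A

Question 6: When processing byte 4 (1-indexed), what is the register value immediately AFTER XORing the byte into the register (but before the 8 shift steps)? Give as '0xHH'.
Answer: 0x6F

Derivation:
Register before byte 4: 0x0A
Byte 4: 0x65
0x0A XOR 0x65 = 0x6F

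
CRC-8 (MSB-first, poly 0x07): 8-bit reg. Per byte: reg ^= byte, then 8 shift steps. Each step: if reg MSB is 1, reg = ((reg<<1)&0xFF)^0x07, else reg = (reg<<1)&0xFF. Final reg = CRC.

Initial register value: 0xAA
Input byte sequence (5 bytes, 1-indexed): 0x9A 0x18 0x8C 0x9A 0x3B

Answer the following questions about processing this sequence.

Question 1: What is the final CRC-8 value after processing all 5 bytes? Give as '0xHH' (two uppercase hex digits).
Answer: 0xB2

Derivation:
After byte 1 (0x9A): reg=0x90
After byte 2 (0x18): reg=0xB1
After byte 3 (0x8C): reg=0xB3
After byte 4 (0x9A): reg=0xDF
After byte 5 (0x3B): reg=0xB2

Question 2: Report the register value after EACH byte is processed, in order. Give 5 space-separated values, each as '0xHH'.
0x90 0xB1 0xB3 0xDF 0xB2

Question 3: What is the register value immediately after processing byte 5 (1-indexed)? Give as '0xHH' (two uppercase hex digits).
Answer: 0xB2

Derivation:
After byte 1 (0x9A): reg=0x90
After byte 2 (0x18): reg=0xB1
After byte 3 (0x8C): reg=0xB3
After byte 4 (0x9A): reg=0xDF
After byte 5 (0x3B): reg=0xB2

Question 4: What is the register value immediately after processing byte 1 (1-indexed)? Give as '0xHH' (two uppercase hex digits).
Answer: 0x90

Derivation:
After byte 1 (0x9A): reg=0x90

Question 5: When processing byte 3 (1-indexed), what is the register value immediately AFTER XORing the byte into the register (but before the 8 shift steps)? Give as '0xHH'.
Register before byte 3: 0xB1
Byte 3: 0x8C
0xB1 XOR 0x8C = 0x3D

Answer: 0x3D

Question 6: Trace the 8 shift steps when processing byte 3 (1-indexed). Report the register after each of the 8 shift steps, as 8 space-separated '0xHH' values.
Answer: 0x7A 0xF4 0xEF 0xD9 0xB5 0x6D 0xDA 0xB3

Derivation:
After byte 1 (0x9A): reg=0x90
After byte 2 (0x18): reg=0xB1
Register before byte 3: 0xB1
After XOR with byte 0x8C: 0x3D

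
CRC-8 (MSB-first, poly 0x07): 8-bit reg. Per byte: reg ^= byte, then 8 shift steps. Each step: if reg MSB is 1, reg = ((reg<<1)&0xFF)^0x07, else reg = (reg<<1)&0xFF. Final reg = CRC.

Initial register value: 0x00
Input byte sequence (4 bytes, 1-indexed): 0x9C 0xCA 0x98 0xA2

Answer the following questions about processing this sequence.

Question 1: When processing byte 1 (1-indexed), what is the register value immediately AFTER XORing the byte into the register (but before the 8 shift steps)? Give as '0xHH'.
Register before byte 1: 0x00
Byte 1: 0x9C
0x00 XOR 0x9C = 0x9C

Answer: 0x9C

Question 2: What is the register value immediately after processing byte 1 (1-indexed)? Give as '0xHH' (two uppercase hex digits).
Answer: 0xDD

Derivation:
After byte 1 (0x9C): reg=0xDD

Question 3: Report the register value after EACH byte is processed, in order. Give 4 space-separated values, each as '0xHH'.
0xDD 0x65 0xFD 0x9A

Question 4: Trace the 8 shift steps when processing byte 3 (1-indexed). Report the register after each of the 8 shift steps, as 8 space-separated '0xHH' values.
Answer: 0xFD 0xFD 0xFD 0xFD 0xFD 0xFD 0xFD 0xFD

Derivation:
After byte 1 (0x9C): reg=0xDD
After byte 2 (0xCA): reg=0x65
Register before byte 3: 0x65
After XOR with byte 0x98: 0xFD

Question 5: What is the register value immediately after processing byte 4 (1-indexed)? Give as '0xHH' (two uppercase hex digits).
After byte 1 (0x9C): reg=0xDD
After byte 2 (0xCA): reg=0x65
After byte 3 (0x98): reg=0xFD
After byte 4 (0xA2): reg=0x9A

Answer: 0x9A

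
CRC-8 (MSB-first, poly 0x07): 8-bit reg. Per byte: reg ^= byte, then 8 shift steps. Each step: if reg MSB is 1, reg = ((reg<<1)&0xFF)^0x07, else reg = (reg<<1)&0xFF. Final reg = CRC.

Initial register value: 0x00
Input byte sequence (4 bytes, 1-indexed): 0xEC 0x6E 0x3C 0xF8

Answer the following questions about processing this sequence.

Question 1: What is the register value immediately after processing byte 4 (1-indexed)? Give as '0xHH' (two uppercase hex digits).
Answer: 0x86

Derivation:
After byte 1 (0xEC): reg=0x8A
After byte 2 (0x6E): reg=0xB2
After byte 3 (0x3C): reg=0xA3
After byte 4 (0xF8): reg=0x86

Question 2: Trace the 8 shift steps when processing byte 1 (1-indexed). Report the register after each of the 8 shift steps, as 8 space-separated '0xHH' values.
Register before byte 1: 0x00
After XOR with byte 0xEC: 0xEC

Answer: 0xDF 0xB9 0x75 0xEA 0xD3 0xA1 0x45 0x8A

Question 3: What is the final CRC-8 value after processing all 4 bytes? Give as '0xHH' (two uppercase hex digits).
Answer: 0x86

Derivation:
After byte 1 (0xEC): reg=0x8A
After byte 2 (0x6E): reg=0xB2
After byte 3 (0x3C): reg=0xA3
After byte 4 (0xF8): reg=0x86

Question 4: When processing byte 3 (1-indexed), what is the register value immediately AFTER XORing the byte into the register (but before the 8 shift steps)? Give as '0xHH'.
Answer: 0x8E

Derivation:
Register before byte 3: 0xB2
Byte 3: 0x3C
0xB2 XOR 0x3C = 0x8E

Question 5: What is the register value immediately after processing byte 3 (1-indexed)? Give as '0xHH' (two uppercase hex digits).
After byte 1 (0xEC): reg=0x8A
After byte 2 (0x6E): reg=0xB2
After byte 3 (0x3C): reg=0xA3

Answer: 0xA3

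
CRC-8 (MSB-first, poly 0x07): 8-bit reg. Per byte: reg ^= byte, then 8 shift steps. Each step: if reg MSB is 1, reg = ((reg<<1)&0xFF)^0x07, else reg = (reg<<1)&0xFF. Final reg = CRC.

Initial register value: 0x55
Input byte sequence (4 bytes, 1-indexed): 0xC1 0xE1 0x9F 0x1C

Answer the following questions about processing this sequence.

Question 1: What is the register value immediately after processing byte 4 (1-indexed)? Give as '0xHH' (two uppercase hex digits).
After byte 1 (0xC1): reg=0xE5
After byte 2 (0xE1): reg=0x1C
After byte 3 (0x9F): reg=0x80
After byte 4 (0x1C): reg=0xDD

Answer: 0xDD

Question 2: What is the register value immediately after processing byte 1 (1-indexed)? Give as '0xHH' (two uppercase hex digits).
After byte 1 (0xC1): reg=0xE5

Answer: 0xE5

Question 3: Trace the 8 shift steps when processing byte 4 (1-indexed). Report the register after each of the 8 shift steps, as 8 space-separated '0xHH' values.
After byte 1 (0xC1): reg=0xE5
After byte 2 (0xE1): reg=0x1C
After byte 3 (0x9F): reg=0x80
Register before byte 4: 0x80
After XOR with byte 0x1C: 0x9C

Answer: 0x3F 0x7E 0xFC 0xFF 0xF9 0xF5 0xED 0xDD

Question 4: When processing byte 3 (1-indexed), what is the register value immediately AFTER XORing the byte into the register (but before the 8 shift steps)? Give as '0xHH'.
Register before byte 3: 0x1C
Byte 3: 0x9F
0x1C XOR 0x9F = 0x83

Answer: 0x83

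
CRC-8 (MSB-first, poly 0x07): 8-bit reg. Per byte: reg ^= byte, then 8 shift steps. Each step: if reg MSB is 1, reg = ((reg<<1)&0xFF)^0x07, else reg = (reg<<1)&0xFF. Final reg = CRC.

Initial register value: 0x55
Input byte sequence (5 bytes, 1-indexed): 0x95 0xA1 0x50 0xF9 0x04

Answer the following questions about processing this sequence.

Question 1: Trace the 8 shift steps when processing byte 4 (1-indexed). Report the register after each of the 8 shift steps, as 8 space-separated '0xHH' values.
Answer: 0x9B 0x31 0x62 0xC4 0x8F 0x19 0x32 0x64

Derivation:
After byte 1 (0x95): reg=0x4E
After byte 2 (0xA1): reg=0x83
After byte 3 (0x50): reg=0x37
Register before byte 4: 0x37
After XOR with byte 0xF9: 0xCE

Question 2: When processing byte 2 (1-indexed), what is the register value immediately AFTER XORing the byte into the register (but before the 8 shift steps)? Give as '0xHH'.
Answer: 0xEF

Derivation:
Register before byte 2: 0x4E
Byte 2: 0xA1
0x4E XOR 0xA1 = 0xEF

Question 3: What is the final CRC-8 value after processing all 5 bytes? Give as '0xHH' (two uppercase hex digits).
Answer: 0x27

Derivation:
After byte 1 (0x95): reg=0x4E
After byte 2 (0xA1): reg=0x83
After byte 3 (0x50): reg=0x37
After byte 4 (0xF9): reg=0x64
After byte 5 (0x04): reg=0x27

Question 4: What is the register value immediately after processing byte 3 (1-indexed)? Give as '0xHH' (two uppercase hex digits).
After byte 1 (0x95): reg=0x4E
After byte 2 (0xA1): reg=0x83
After byte 3 (0x50): reg=0x37

Answer: 0x37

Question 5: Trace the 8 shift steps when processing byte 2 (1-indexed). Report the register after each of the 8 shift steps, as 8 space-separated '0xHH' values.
Answer: 0xD9 0xB5 0x6D 0xDA 0xB3 0x61 0xC2 0x83

Derivation:
After byte 1 (0x95): reg=0x4E
Register before byte 2: 0x4E
After XOR with byte 0xA1: 0xEF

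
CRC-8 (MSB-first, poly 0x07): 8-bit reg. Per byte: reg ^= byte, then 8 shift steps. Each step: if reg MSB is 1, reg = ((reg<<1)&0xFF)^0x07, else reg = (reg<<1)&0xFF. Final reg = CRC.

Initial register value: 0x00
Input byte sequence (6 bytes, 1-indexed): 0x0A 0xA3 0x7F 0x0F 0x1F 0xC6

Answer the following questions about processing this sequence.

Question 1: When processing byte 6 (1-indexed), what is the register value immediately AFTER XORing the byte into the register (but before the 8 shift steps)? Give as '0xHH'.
Answer: 0x60

Derivation:
Register before byte 6: 0xA6
Byte 6: 0xC6
0xA6 XOR 0xC6 = 0x60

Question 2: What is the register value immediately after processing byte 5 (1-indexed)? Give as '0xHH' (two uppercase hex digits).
Answer: 0xA6

Derivation:
After byte 1 (0x0A): reg=0x36
After byte 2 (0xA3): reg=0xE2
After byte 3 (0x7F): reg=0xDA
After byte 4 (0x0F): reg=0x25
After byte 5 (0x1F): reg=0xA6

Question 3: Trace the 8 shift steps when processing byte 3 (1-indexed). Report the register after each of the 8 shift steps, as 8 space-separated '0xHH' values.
After byte 1 (0x0A): reg=0x36
After byte 2 (0xA3): reg=0xE2
Register before byte 3: 0xE2
After XOR with byte 0x7F: 0x9D

Answer: 0x3D 0x7A 0xF4 0xEF 0xD9 0xB5 0x6D 0xDA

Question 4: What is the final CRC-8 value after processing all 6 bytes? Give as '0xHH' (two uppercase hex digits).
After byte 1 (0x0A): reg=0x36
After byte 2 (0xA3): reg=0xE2
After byte 3 (0x7F): reg=0xDA
After byte 4 (0x0F): reg=0x25
After byte 5 (0x1F): reg=0xA6
After byte 6 (0xC6): reg=0x27

Answer: 0x27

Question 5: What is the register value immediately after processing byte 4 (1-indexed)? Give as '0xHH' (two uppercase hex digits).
Answer: 0x25

Derivation:
After byte 1 (0x0A): reg=0x36
After byte 2 (0xA3): reg=0xE2
After byte 3 (0x7F): reg=0xDA
After byte 4 (0x0F): reg=0x25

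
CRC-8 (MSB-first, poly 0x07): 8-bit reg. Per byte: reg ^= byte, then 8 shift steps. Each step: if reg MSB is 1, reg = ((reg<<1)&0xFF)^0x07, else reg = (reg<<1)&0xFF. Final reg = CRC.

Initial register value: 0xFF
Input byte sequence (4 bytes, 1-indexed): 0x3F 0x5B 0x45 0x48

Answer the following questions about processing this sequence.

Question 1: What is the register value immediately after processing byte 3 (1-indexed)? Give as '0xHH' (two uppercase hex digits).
Answer: 0xCA

Derivation:
After byte 1 (0x3F): reg=0x4E
After byte 2 (0x5B): reg=0x6B
After byte 3 (0x45): reg=0xCA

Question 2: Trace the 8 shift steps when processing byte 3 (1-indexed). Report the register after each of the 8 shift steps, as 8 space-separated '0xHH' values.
Answer: 0x5C 0xB8 0x77 0xEE 0xDB 0xB1 0x65 0xCA

Derivation:
After byte 1 (0x3F): reg=0x4E
After byte 2 (0x5B): reg=0x6B
Register before byte 3: 0x6B
After XOR with byte 0x45: 0x2E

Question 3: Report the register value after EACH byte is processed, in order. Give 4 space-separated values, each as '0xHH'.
0x4E 0x6B 0xCA 0x87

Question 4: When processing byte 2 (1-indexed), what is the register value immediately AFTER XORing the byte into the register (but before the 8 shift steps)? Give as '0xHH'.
Register before byte 2: 0x4E
Byte 2: 0x5B
0x4E XOR 0x5B = 0x15

Answer: 0x15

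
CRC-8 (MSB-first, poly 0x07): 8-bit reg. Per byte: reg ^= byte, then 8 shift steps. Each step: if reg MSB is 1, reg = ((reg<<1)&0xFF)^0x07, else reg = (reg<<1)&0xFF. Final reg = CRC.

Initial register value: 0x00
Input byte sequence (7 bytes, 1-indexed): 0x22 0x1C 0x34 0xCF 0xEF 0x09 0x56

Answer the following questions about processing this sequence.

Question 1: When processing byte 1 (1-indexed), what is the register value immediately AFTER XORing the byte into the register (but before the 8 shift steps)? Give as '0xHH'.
Register before byte 1: 0x00
Byte 1: 0x22
0x00 XOR 0x22 = 0x22

Answer: 0x22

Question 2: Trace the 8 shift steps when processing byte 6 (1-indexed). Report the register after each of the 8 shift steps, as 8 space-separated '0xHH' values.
Answer: 0x85 0x0D 0x1A 0x34 0x68 0xD0 0xA7 0x49

Derivation:
After byte 1 (0x22): reg=0xEE
After byte 2 (0x1C): reg=0xD0
After byte 3 (0x34): reg=0xB2
After byte 4 (0xCF): reg=0x74
After byte 5 (0xEF): reg=0xC8
Register before byte 6: 0xC8
After XOR with byte 0x09: 0xC1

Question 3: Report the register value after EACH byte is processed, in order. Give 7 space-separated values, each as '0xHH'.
0xEE 0xD0 0xB2 0x74 0xC8 0x49 0x5D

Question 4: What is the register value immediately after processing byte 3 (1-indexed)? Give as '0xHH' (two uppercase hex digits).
Answer: 0xB2

Derivation:
After byte 1 (0x22): reg=0xEE
After byte 2 (0x1C): reg=0xD0
After byte 3 (0x34): reg=0xB2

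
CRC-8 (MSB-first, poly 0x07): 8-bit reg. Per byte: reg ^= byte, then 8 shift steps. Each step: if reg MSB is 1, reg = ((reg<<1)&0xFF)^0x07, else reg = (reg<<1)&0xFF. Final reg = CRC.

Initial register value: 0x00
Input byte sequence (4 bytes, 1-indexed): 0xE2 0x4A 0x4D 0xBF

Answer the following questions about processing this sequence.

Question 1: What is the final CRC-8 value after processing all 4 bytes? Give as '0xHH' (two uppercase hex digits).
After byte 1 (0xE2): reg=0xA0
After byte 2 (0x4A): reg=0x98
After byte 3 (0x4D): reg=0x25
After byte 4 (0xBF): reg=0xCF

Answer: 0xCF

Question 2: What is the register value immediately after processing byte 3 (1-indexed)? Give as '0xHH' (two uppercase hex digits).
Answer: 0x25

Derivation:
After byte 1 (0xE2): reg=0xA0
After byte 2 (0x4A): reg=0x98
After byte 3 (0x4D): reg=0x25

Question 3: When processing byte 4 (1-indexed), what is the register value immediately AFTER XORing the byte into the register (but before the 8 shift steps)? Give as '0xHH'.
Answer: 0x9A

Derivation:
Register before byte 4: 0x25
Byte 4: 0xBF
0x25 XOR 0xBF = 0x9A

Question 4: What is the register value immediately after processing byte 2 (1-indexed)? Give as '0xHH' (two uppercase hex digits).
Answer: 0x98

Derivation:
After byte 1 (0xE2): reg=0xA0
After byte 2 (0x4A): reg=0x98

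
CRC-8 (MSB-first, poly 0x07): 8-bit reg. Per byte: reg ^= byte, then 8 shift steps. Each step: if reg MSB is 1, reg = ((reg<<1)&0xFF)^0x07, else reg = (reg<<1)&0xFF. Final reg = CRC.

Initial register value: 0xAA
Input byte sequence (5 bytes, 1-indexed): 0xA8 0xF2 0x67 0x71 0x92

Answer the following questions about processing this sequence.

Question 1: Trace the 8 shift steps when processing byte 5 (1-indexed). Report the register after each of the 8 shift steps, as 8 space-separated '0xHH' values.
Answer: 0x93 0x21 0x42 0x84 0x0F 0x1E 0x3C 0x78

Derivation:
After byte 1 (0xA8): reg=0x0E
After byte 2 (0xF2): reg=0xFA
After byte 3 (0x67): reg=0xDA
After byte 4 (0x71): reg=0x58
Register before byte 5: 0x58
After XOR with byte 0x92: 0xCA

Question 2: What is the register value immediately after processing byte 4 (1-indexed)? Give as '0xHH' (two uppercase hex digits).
Answer: 0x58

Derivation:
After byte 1 (0xA8): reg=0x0E
After byte 2 (0xF2): reg=0xFA
After byte 3 (0x67): reg=0xDA
After byte 4 (0x71): reg=0x58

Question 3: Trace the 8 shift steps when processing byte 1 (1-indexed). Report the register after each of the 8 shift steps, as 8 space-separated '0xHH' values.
Register before byte 1: 0xAA
After XOR with byte 0xA8: 0x02

Answer: 0x04 0x08 0x10 0x20 0x40 0x80 0x07 0x0E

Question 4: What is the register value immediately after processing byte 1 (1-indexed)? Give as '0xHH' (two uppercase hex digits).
After byte 1 (0xA8): reg=0x0E

Answer: 0x0E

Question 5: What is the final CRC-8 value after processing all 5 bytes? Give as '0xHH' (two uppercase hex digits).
After byte 1 (0xA8): reg=0x0E
After byte 2 (0xF2): reg=0xFA
After byte 3 (0x67): reg=0xDA
After byte 4 (0x71): reg=0x58
After byte 5 (0x92): reg=0x78

Answer: 0x78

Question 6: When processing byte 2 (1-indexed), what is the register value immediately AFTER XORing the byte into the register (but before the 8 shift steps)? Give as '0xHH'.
Answer: 0xFC

Derivation:
Register before byte 2: 0x0E
Byte 2: 0xF2
0x0E XOR 0xF2 = 0xFC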